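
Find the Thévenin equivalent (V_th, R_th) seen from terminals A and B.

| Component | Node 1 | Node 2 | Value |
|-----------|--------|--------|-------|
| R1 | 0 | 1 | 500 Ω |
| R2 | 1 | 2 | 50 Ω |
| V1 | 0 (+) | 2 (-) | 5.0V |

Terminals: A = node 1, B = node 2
Step 1 — V_th is the open-circuit voltage V_A - V_B (nothing connected across the terminals).
Nodal analysis, taking node 2 as the 0 V reference.
Source V1 fixes V_0 = 5 V.
KCL at each unknown node (sum of currents leaving = 0; resistances in Ω):
  Node 1: (V_1 - 5)/500 + (V_1 - 0)/50 = 0
Collecting terms: 0.022 × V_1 = 0.01  =>  V_1 = 0.4545 V
V_th = V_1 - V_2 = 0.4545 - 0 = 0.4545 V
Step 2 — R_th: zero the source — replace V1 by a short circuit (node 2 merges into node 0) — and find the resistance seen between A (node 1) and B (node 0).
Reduce the network between node 1 (A) and node 0 (B) by series/parallel combination:
  Rp1 = R1 ‖ R2 (parallel, both between nodes 0 and 1) = 1/(1/500 + 1/50) = 45.45 Ω
R_th = 45.45 Ω

Final answer: V_th = 0.4545 V, R_th = 45.45 Ω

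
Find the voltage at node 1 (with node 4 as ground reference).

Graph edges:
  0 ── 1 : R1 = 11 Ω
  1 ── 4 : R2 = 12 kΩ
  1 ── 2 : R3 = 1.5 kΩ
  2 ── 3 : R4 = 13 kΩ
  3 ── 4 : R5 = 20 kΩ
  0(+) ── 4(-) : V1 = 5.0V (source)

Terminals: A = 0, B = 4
Nodal analysis, taking node 4 as the 0 V reference.
Source V1 fixes V_0 = 5 V.
KCL at each unknown node (sum of currents leaving = 0; resistances in Ω):
  Node 1: (V_1 - 5)/11 + (V_1 - 0)/12000 + (V_1 - V_2)/1500 = 0
  Node 2: (V_2 - V_1)/1500 + (V_2 - V_3)/13000 = 0
  Node 3: (V_3 - V_2)/13000 + (V_3 - 0)/20000 = 0
Collecting terms (coefficients in siemens):
  0.09166·V_1 - 0.0006667·V_2 = 0.4545
  0.0007436·V_2 - 0.0006667·V_1 - 0.00007692·V_3 = 0
  0.0001269·V_3 - 0.00007692·V_2 = 0
Solving these 3 simultaneous equations (Gaussian elimination) gives:
  V_1 = 4.994 V, V_2 = 4.777 V, V_3 = 2.895 V
The requested potential is V_1 = 4.994 V.

Final answer: V_1 = 4.994 V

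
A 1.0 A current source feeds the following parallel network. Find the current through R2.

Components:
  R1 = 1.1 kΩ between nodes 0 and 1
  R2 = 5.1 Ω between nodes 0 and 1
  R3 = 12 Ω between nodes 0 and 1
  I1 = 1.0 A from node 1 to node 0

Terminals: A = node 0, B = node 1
All resistors sit directly between nodes 0 and 1, so they are in parallel and share one voltage V; the full source current 1 A splits among them.
1/R_par = 1/1100 + 1/5.1 + 1/12 = 0.2803 S  =>  R_par = 3.567 Ω
V = I × R_par = 1 × 3.567 = 3.567 V
I_R2 = V/R2 = 3.567/5.1 = 0.6995 A

Final answer: 0.6995 A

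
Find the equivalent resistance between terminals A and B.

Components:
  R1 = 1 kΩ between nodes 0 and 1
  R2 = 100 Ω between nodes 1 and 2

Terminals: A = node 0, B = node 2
Reduce the network between node 0 (A) and node 2 (B) by series/parallel combination:
  Rs1 = R1 + R2 (series, joined only at node 1) = 1000 + 100 = 1100 Ω
R_eq = 1.1 kΩ

Final answer: 1.1 kΩ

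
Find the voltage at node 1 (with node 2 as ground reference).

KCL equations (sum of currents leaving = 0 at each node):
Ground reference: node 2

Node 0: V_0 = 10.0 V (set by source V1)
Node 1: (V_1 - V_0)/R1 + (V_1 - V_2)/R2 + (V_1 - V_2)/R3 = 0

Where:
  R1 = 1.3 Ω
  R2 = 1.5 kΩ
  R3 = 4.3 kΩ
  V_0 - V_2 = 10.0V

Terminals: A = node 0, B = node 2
Nodal analysis, taking node 2 as the 0 V reference.
Source V1 fixes V_0 = 10 V.
KCL at each unknown node (sum of currents leaving = 0; resistances in Ω):
  Node 1: (V_1 - 10)/1.3 + (V_1 - 0)/1500 + (V_1 - 0)/4300 = 0
Collecting terms: 0.7701 × V_1 = 7.692  =>  V_1 = 9.988 V
The requested potential is V_1 = 9.988 V.

Final answer: V_1 = 9.988 V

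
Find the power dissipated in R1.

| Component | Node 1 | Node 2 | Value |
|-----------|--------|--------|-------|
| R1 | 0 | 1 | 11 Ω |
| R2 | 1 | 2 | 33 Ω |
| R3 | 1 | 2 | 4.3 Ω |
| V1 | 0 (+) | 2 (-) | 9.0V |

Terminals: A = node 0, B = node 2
Nodal analysis, taking node 2 as the 0 V reference.
Source V1 fixes V_0 = 9 V.
KCL at each unknown node (sum of currents leaving = 0; resistances in Ω):
  Node 1: (V_1 - 9)/11 + (V_1 - 0)/33 + (V_1 - 0)/4.3 = 0
Collecting terms: 0.3538 × V_1 = 0.8182  =>  V_1 = 2.313 V
I_R1 = (V_0 - V_1)/R1 = (9 - 2.313)/11 = 0.6079 A
P_R1 = I_R1² × R1 = (0.6079)² × 11 = 4.065 W

Final answer: 4.065 W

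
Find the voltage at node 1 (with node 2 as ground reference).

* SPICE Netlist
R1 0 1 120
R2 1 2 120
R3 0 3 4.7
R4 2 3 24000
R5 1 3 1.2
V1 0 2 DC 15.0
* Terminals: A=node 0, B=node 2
Nodal analysis, taking node 2 as the 0 V reference.
Source V1 fixes V_0 = 15 V.
KCL at each unknown node (sum of currents leaving = 0; resistances in Ω):
  Node 1: (V_1 - 15)/120 + (V_1 - 0)/120 + (V_1 - V_3)/1.2 = 0
  Node 3: (V_3 - 15)/4.7 + (V_3 - 0)/24000 + (V_3 - V_1)/1.2 = 0
Collecting terms (coefficients in siemens):
  0.85·V_1 - 0.8333·V_3 = 0.125
  1.046·V_3 - 0.8333·V_1 = 3.191
Determinant D = (0.85)(1.046) - (-0.8333)(-0.8333) = 0.1948
V_1 = [(0.125)(1.046) - (-0.8333)(3.191)]/D = 14.33 V
V_3 = [(0.85)(3.191) - (0.125)(-0.8333)]/D = 14.46 V
The requested potential is V_1 = 14.33 V.

Final answer: V_1 = 14.33 V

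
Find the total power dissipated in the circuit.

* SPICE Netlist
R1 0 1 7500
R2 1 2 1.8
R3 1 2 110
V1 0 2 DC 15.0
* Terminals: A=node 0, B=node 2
Nodal analysis, taking node 2 as the 0 V reference.
Source V1 fixes V_0 = 15 V.
KCL at each unknown node (sum of currents leaving = 0; resistances in Ω):
  Node 1: (V_1 - 15)/7500 + (V_1 - 0)/1.8 + (V_1 - 0)/110 = 0
Collecting terms: 0.5648 × V_1 = 0.002  =>  V_1 = 0.003541 V
Power in each resistor, P = (ΔV)²/R:
  P_R1 = (15 - 0.003541)²/7500 = 0.02999 W
  P_R2 = (0.003541 - 0)²/1.8 = 0.000006967 W
  P_R3 = (0.003541 - 0)²/110 = 0.000000114 W
P_total = P_R1 + P_R2 + P_R3 = 0.02999 W

Final answer: 0.02999 W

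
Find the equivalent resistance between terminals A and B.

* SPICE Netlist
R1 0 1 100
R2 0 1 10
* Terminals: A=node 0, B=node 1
Reduce the network between node 0 (A) and node 1 (B) by series/parallel combination:
  Rp1 = R1 ‖ R2 (parallel, both between nodes 0 and 1) = 1/(1/100 + 1/10) = 9.091 Ω
R_eq = 9.091 Ω

Final answer: 9.091 Ω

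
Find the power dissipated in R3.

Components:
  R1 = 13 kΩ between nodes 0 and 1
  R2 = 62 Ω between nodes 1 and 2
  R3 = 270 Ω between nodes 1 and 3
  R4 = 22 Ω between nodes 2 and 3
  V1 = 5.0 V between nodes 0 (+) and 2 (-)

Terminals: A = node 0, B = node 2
Nodal analysis, taking node 2 as the 0 V reference.
Source V1 fixes V_0 = 5 V.
KCL at each unknown node (sum of currents leaving = 0; resistances in Ω):
  Node 1: (V_1 - 5)/13000 + (V_1 - 0)/62 + (V_1 - V_3)/270 = 0
  Node 3: (V_3 - V_1)/270 + (V_3 - 0)/22 = 0
Collecting terms (coefficients in siemens):
  0.01991·V_1 - 0.003704·V_3 = 0.0003846
  0.04916·V_3 - 0.003704·V_1 = 0
Determinant D = (0.01991)(0.04916) - (-0.003704)(-0.003704) = 0.000965
V_1 = [(0.0003846)(0.04916) - (-0.003704)(0)]/D = 0.01959 V
V_3 = [(0.01991)(0) - (0.0003846)(-0.003704)]/D = 0.001476 V
I_R3 = (V_1 - V_3)/R3 = (0.01959 - 0.001476)/270 = 0.0000671 A
P_R3 = I_R3² × R3 = (0.0000671)² × 270 = 0.000001216 W

Final answer: 1.216e-06 W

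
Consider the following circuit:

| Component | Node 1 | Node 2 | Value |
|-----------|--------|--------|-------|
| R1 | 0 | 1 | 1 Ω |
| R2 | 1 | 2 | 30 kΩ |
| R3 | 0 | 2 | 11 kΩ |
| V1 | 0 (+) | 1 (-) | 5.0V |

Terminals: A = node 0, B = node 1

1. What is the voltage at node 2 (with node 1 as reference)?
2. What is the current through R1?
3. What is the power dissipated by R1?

Nodal analysis, taking node 1 as the 0 V reference.
Source V1 fixes V_0 = 5 V.
KCL at each unknown node (sum of currents leaving = 0; resistances in Ω):
  Node 2: (V_2 - 0)/30000 + (V_2 - 5)/11000 = 0
Collecting terms: 0.0001242 × V_2 = 0.0004545  =>  V_2 = 3.659 V
Part 1:
  Read off the nodal solution: V_2 = 3.659 V
Part 2:
  I_R1 = (V_0 - V_1)/R1 = (5 - 0)/1 = 5 A
  Magnitude: I_R1 = 5 A
Part 3:
  I_R1 = (V_0 - V_1)/R1 = (5 - 0)/1 = 5 A
  P_R1 = I_R1² × R1 = (5)² × 1 = 25 W

Final answers:
1. V_2 = 3.659 V
2. I_R1 = 5 A
3. P_R1 = 25 W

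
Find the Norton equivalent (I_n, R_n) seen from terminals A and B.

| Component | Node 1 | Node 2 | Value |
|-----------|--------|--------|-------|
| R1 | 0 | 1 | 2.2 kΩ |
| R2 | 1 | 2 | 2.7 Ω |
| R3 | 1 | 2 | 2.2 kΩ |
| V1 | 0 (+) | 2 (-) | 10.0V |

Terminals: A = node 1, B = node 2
Find the Thévenin equivalent first; then I_n = V_th/R_th and R_n = R_th.
Step 1 — V_th is the open-circuit voltage V_A - V_B (nothing connected across the terminals).
Nodal analysis, taking node 2 as the 0 V reference.
Source V1 fixes V_0 = 10 V.
KCL at each unknown node (sum of currents leaving = 0; resistances in Ω):
  Node 1: (V_1 - 10)/2200 + (V_1 - 0)/2.7 + (V_1 - 0)/2200 = 0
Collecting terms: 0.3713 × V_1 = 0.004545  =>  V_1 = 0.01224 V
V_th = V_1 - V_2 = 0.01224 - 0 = 0.01224 V
Step 2 — R_th: zero the source — replace V1 by a short circuit (node 2 merges into node 0) — and find the resistance seen between A (node 1) and B (node 0).
Reduce the network between node 1 (A) and node 0 (B) by series/parallel combination:
  Rp1 = R1 ‖ R2 ‖ R3 (parallel, all between nodes 0 and 1) = 1/(1/2200 + 1/2.7 + 1/2200) = 2.693 Ω
R_th = 2.693 Ω
I_n = V_th/R_th = 0.01224/2.693 = 0.004545 A, and R_n = R_th = 2.693 Ω

Final answer: I_n = 0.004545 A, R_n = 2.693 Ω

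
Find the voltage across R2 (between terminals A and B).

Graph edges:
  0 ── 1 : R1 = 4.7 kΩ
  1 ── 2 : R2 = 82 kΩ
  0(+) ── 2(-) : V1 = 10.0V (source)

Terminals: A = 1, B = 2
R1 and R2 are in series across V1 (node 0 → node 1 → node 2), and the output A–B is taken across R2, so this is a voltage divider.
Series current: I = V1/(R1 + R2) = 10/(4700 + 82000) = 10/86700 = 0.0001153 A
V_R2 = I × R2 = V1 × R2/(R1 + R2) = 10 × 82000/86700 = 9.458 V

Final answer: 9.458 V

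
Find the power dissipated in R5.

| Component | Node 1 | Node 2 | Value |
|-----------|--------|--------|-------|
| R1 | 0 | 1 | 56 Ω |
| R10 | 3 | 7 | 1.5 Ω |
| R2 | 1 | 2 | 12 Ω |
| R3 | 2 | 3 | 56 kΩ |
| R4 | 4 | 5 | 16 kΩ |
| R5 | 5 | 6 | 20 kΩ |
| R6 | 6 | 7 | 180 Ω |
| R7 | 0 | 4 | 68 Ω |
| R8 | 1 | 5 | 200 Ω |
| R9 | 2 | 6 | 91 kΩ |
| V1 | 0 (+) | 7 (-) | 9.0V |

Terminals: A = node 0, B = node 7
Nodal analysis, taking node 7 as the 0 V reference.
Source V1 fixes V_0 = 9 V.
KCL at each unknown node (sum of currents leaving = 0; resistances in Ω):
  Node 1: (V_1 - 9)/56 + (V_1 - V_2)/12 + (V_1 - V_5)/200 = 0
  Node 2: (V_2 - V_1)/12 + (V_2 - V_3)/56000 + (V_2 - V_6)/91000 = 0
  Node 3: (V_3 - V_2)/56000 + (V_3 - 0)/1.5 = 0
  Node 4: (V_4 - V_5)/16000 + (V_4 - 9)/68 = 0
  Node 5: (V_5 - V_4)/16000 + (V_5 - V_6)/20000 + (V_5 - V_1)/200 = 0
  Node 6: (V_6 - V_5)/20000 + (V_6 - 0)/180 + (V_6 - V_2)/91000 = 0
Collecting terms (coefficients in siemens):
  0.1062·V_1 - 0.08333·V_2 - 0.005·V_5 = 0.1607
  0.08336·V_2 - 0.08333·V_1 - 0.00001786·V_3 - 0.00001099·V_6 = 0
  0.6667·V_3 - 0.00001786·V_2 = 0
  0.01477·V_4 - 0.0000625·V_5 = 0.1324
  0.005112·V_5 - 0.005·V_1 - 0.0000625·V_4 - 0.00005·V_6 = 0
  0.005617·V_6 - 0.00001099·V_2 - 0.00005·V_5 = 0
Solving these 6 simultaneous equations (Gaussian elimination) gives:
  V_1 = 8.961 V, V_2 = 8.958 V, V_3 = 0.0002399 V, V_4 = 8.999 V
  V_5 = 8.875 V, V_6 = 0.09654 V
I_R5 = (V_5 - V_6)/R5 = (8.875 - 0.09654)/20000 = 0.0004389 A
P_R5 = I_R5² × R5 = (0.0004389)² × 20000 = 0.003853 W

Final answer: 0.003853 W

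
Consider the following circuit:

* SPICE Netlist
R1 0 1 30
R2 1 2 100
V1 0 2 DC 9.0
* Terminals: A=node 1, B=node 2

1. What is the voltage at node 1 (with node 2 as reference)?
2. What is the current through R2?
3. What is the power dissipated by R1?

Nodal analysis, taking node 2 as the 0 V reference.
Source V1 fixes V_0 = 9 V.
KCL at each unknown node (sum of currents leaving = 0; resistances in Ω):
  Node 1: (V_1 - 9)/30 + (V_1 - 0)/100 = 0
Collecting terms: 0.04333 × V_1 = 0.3  =>  V_1 = 6.923 V
Part 1:
  Read off the nodal solution: V_1 = 6.923 V
Part 2:
  I_R2 = (V_1 - V_2)/R2 = (6.923 - 0)/100 = 0.06923 A
  Magnitude: I_R2 = 0.06923 A
Part 3:
  I_R1 = (V_0 - V_1)/R1 = (9 - 6.923)/30 = 0.06923 A
  P_R1 = I_R1² × R1 = (0.06923)² × 30 = 0.1438 W

Final answers:
1. V_1 = 6.923 V
2. I_R2 = 0.06923 A
3. P_R1 = 0.1438 W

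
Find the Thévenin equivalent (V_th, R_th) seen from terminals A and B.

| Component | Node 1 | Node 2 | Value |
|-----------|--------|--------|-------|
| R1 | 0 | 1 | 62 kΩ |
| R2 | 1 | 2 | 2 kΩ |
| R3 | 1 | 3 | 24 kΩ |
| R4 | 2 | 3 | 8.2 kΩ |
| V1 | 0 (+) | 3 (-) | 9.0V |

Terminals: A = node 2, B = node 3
Step 1 — V_th is the open-circuit voltage V_A - V_B (nothing connected across the terminals).
Nodal analysis, taking node 3 as the 0 V reference.
Source V1 fixes V_0 = 9 V.
KCL at each unknown node (sum of currents leaving = 0; resistances in Ω):
  Node 1: (V_1 - 9)/62000 + (V_1 - V_2)/2000 + (V_1 - 0)/24000 = 0
  Node 2: (V_2 - V_1)/2000 + (V_2 - 0)/8200 = 0
Collecting terms (coefficients in siemens):
  0.0005578·V_1 - 0.0005·V_2 = 0.0001452
  0.000622·V_2 - 0.0005·V_1 = 0
Determinant D = (0.0005578)(0.000622) - (-0.0005)(-0.0005) = 0.00000009692
V_1 = [(0.0001452)(0.000622) - (-0.0005)(0)]/D = 0.9315 V
V_2 = [(0.0005578)(0) - (0.0001452)(-0.0005)]/D = 0.7489 V
V_th = V_2 - V_3 = 0.7489 - 0 = 0.7489 V
Step 2 — R_th: zero the source — replace V1 by a short circuit (node 3 merges into node 0) — and find the resistance seen between A (node 2) and B (node 0).
Reduce the network between node 2 (A) and node 0 (B) by series/parallel combination:
  Rp1 = R1 ‖ R3 (parallel, both between nodes 0 and 1) = 1/(1/62000 + 1/24000) = 17300 Ω
  Rs1 = R2 + Rp1 (series, joined only at node 1) = 2000 + 17300 = 19300 Ω
  Rp2 = R4 ‖ Rs1 (parallel, both between nodes 0 and 2) = 1/(1/8200 + 1/19300) = 5755 Ω
R_th = 5.755 kΩ

Final answer: V_th = 0.7489 V, R_th = 5.755 kΩ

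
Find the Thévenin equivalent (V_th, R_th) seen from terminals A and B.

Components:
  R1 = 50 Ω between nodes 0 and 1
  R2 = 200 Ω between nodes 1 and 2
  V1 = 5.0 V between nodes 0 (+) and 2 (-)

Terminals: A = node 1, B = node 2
Step 1 — V_th is the open-circuit voltage V_A - V_B (nothing connected across the terminals).
Nodal analysis, taking node 2 as the 0 V reference.
Source V1 fixes V_0 = 5 V.
KCL at each unknown node (sum of currents leaving = 0; resistances in Ω):
  Node 1: (V_1 - 5)/50 + (V_1 - 0)/200 = 0
Collecting terms: 0.025 × V_1 = 0.1  =>  V_1 = 4 V
V_th = V_1 - V_2 = 4 - 0 = 4 V
Step 2 — R_th: zero the source — replace V1 by a short circuit (node 2 merges into node 0) — and find the resistance seen between A (node 1) and B (node 0).
Reduce the network between node 1 (A) and node 0 (B) by series/parallel combination:
  Rp1 = R1 ‖ R2 (parallel, both between nodes 0 and 1) = 1/(1/50 + 1/200) = 40 Ω
R_th = 40 Ω

Final answer: V_th = 4 V, R_th = 40 Ω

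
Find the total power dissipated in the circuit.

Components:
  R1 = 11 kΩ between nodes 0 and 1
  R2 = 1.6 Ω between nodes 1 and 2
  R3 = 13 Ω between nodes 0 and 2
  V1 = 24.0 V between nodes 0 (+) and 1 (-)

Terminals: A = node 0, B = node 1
Nodal analysis, taking node 1 as the 0 V reference.
Source V1 fixes V_0 = 24 V.
KCL at each unknown node (sum of currents leaving = 0; resistances in Ω):
  Node 2: (V_2 - 0)/1.6 + (V_2 - 24)/13 = 0
Collecting terms: 0.7019 × V_2 = 1.846  =>  V_2 = 2.63 V
Power in each resistor, P = (ΔV)²/R:
  P_R1 = (24 - 0)²/11000 = 0.05236 W
  P_R2 = (0 - 2.63)²/1.6 = 4.324 W
  P_R3 = (24 - 2.63)²/13 = 35.13 W
P_total = P_R1 + P_R2 + P_R3 = 39.5 W

Final answer: 39.5 W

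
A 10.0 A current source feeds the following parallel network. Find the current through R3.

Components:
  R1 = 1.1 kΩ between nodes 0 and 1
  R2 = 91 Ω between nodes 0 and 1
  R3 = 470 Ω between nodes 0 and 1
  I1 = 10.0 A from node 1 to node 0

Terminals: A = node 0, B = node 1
All resistors sit directly between nodes 0 and 1, so they are in parallel and share one voltage V; the full source current 10 A splits among them.
1/R_par = 1/1100 + 1/91 + 1/470 = 0.01403 S  =>  R_par = 71.3 Ω
V = I × R_par = 10 × 71.3 = 713 V
I_R3 = V/R3 = 713/470 = 1.517 A

Final answer: 1.517 A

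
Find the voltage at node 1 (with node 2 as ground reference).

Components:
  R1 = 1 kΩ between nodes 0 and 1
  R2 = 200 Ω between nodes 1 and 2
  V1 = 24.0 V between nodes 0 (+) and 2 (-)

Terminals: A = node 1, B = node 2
Nodal analysis, taking node 2 as the 0 V reference.
Source V1 fixes V_0 = 24 V.
KCL at each unknown node (sum of currents leaving = 0; resistances in Ω):
  Node 1: (V_1 - 24)/1000 + (V_1 - 0)/200 = 0
Collecting terms: 0.006 × V_1 = 0.024  =>  V_1 = 4 V
The requested potential is V_1 = 4 V.

Final answer: V_1 = 4 V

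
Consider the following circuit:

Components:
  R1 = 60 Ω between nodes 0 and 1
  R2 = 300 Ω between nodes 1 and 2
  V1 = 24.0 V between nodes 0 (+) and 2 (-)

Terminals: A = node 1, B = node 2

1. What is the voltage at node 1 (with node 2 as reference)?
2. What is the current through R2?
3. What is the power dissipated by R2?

Nodal analysis, taking node 2 as the 0 V reference.
Source V1 fixes V_0 = 24 V.
KCL at each unknown node (sum of currents leaving = 0; resistances in Ω):
  Node 1: (V_1 - 24)/60 + (V_1 - 0)/300 = 0
Collecting terms: 0.02 × V_1 = 0.4  =>  V_1 = 20 V
Part 1:
  Read off the nodal solution: V_1 = 20 V
Part 2:
  I_R2 = (V_1 - V_2)/R2 = (20 - 0)/300 = 0.06667 A
  Magnitude: I_R2 = 0.06667 A
Part 3:
  I_R2 = (V_1 - V_2)/R2 = (20 - 0)/300 = 0.06667 A
  P_R2 = I_R2² × R2 = (0.06667)² × 300 = 1.333 W

Final answers:
1. V_1 = 20 V
2. I_R2 = 0.06667 A
3. P_R2 = 1.333 W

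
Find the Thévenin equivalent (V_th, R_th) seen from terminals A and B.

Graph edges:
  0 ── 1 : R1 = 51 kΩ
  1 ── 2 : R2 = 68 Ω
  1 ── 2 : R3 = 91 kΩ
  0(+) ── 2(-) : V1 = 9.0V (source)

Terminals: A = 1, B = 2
Step 1 — V_th is the open-circuit voltage V_A - V_B (nothing connected across the terminals).
Nodal analysis, taking node 2 as the 0 V reference.
Source V1 fixes V_0 = 9 V.
KCL at each unknown node (sum of currents leaving = 0; resistances in Ω):
  Node 1: (V_1 - 9)/51000 + (V_1 - 0)/68 + (V_1 - 0)/91000 = 0
Collecting terms: 0.01474 × V_1 = 0.0001765  =>  V_1 = 0.01198 V
V_th = V_1 - V_2 = 0.01198 - 0 = 0.01198 V
Step 2 — R_th: zero the source — replace V1 by a short circuit (node 2 merges into node 0) — and find the resistance seen between A (node 1) and B (node 0).
Reduce the network between node 1 (A) and node 0 (B) by series/parallel combination:
  Rp1 = R1 ‖ R2 ‖ R3 (parallel, all between nodes 0 and 1) = 1/(1/51000 + 1/68 + 1/91000) = 67.86 Ω
R_th = 67.86 Ω

Final answer: V_th = 0.01198 V, R_th = 67.86 Ω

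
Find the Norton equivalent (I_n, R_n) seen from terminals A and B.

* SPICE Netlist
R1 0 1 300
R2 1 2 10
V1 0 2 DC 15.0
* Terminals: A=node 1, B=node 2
Find the Thévenin equivalent first; then I_n = V_th/R_th and R_n = R_th.
Step 1 — V_th is the open-circuit voltage V_A - V_B (nothing connected across the terminals).
Nodal analysis, taking node 2 as the 0 V reference.
Source V1 fixes V_0 = 15 V.
KCL at each unknown node (sum of currents leaving = 0; resistances in Ω):
  Node 1: (V_1 - 15)/300 + (V_1 - 0)/10 = 0
Collecting terms: 0.1033 × V_1 = 0.05  =>  V_1 = 0.4839 V
V_th = V_1 - V_2 = 0.4839 - 0 = 0.4839 V
Step 2 — R_th: zero the source — replace V1 by a short circuit (node 2 merges into node 0) — and find the resistance seen between A (node 1) and B (node 0).
Reduce the network between node 1 (A) and node 0 (B) by series/parallel combination:
  Rp1 = R1 ‖ R2 (parallel, both between nodes 0 and 1) = 1/(1/300 + 1/10) = 9.677 Ω
R_th = 9.677 Ω
I_n = V_th/R_th = 0.4839/9.677 = 0.05 A, and R_n = R_th = 9.677 Ω

Final answer: I_n = 0.05 A, R_n = 9.677 Ω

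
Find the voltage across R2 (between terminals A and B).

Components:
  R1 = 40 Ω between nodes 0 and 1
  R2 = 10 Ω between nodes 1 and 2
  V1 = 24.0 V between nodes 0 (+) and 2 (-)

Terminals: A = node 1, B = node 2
R1 and R2 are in series across V1 (node 0 → node 1 → node 2), and the output A–B is taken across R2, so this is a voltage divider.
Series current: I = V1/(R1 + R2) = 24/(40 + 10) = 24/50 = 0.48 A
V_R2 = I × R2 = V1 × R2/(R1 + R2) = 24 × 10/50 = 4.8 V

Final answer: 4.8 V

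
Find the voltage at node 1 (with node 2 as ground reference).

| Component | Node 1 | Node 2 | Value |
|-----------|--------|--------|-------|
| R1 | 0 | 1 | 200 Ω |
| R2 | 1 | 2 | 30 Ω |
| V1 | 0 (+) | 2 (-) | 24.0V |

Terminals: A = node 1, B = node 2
Nodal analysis, taking node 2 as the 0 V reference.
Source V1 fixes V_0 = 24 V.
KCL at each unknown node (sum of currents leaving = 0; resistances in Ω):
  Node 1: (V_1 - 24)/200 + (V_1 - 0)/30 = 0
Collecting terms: 0.03833 × V_1 = 0.12  =>  V_1 = 3.13 V
The requested potential is V_1 = 3.13 V.

Final answer: V_1 = 3.13 V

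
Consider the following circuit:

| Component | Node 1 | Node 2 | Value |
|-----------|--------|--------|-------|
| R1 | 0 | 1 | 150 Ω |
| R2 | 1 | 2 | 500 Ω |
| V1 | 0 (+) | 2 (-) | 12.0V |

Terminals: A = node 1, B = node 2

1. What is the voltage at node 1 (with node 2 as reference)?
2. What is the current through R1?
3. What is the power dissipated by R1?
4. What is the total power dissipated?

Nodal analysis, taking node 2 as the 0 V reference.
Source V1 fixes V_0 = 12 V.
KCL at each unknown node (sum of currents leaving = 0; resistances in Ω):
  Node 1: (V_1 - 12)/150 + (V_1 - 0)/500 = 0
Collecting terms: 0.008667 × V_1 = 0.08  =>  V_1 = 9.231 V
Part 1:
  Read off the nodal solution: V_1 = 9.231 V
Part 2:
  I_R1 = (V_0 - V_1)/R1 = (12 - 9.231)/150 = 0.01846 A
  Magnitude: I_R1 = 0.01846 A
Part 3:
  I_R1 = (V_0 - V_1)/R1 = (12 - 9.231)/150 = 0.01846 A
  P_R1 = I_R1² × R1 = (0.01846)² × 150 = 0.05112 W
Part 4:
  Power in each resistor, P = (ΔV)²/R:
    P_R1 = (12 - 9.231)²/150 = 0.05112 W
    P_R2 = (9.231 - 0)²/500 = 0.1704 W
  P_total = P_R1 + P_R2 = 0.2215 W

Final answers:
1. V_1 = 9.231 V
2. I_R1 = 0.01846 A
3. P_R1 = 0.05112 W
4. P_total = 0.2215 W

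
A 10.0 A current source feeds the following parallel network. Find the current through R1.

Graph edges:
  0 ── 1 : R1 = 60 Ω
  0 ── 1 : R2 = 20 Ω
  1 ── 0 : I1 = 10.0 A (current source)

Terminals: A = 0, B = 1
All resistors sit directly between nodes 0 and 1, so they are in parallel and share one voltage V; the full source current 10 A splits among them.
1/R_par = 1/60 + 1/20 = 0.06667 S  =>  R_par = 15 Ω
V = I × R_par = 10 × 15 = 150 V
I_R1 = V/R1 = 150/60 = 2.5 A

Final answer: 2.5 A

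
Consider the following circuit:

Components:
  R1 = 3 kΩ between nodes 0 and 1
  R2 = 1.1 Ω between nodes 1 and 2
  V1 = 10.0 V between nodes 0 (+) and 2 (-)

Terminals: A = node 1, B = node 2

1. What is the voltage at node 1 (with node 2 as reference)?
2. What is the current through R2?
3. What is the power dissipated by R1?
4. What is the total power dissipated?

Nodal analysis, taking node 2 as the 0 V reference.
Source V1 fixes V_0 = 10 V.
KCL at each unknown node (sum of currents leaving = 0; resistances in Ω):
  Node 1: (V_1 - 10)/3000 + (V_1 - 0)/1.1 = 0
Collecting terms: 0.9094 × V_1 = 0.003333  =>  V_1 = 0.003665 V
Part 1:
  Read off the nodal solution: V_1 = 0.003665 V
Part 2:
  I_R2 = (V_1 - V_2)/R2 = (0.003665 - 0)/1.1 = 0.003332 A
  Magnitude: I_R2 = 0.003332 A
Part 3:
  I_R1 = (V_0 - V_1)/R1 = (10 - 0.003665)/3000 = 0.003332 A
  P_R1 = I_R1² × R1 = (0.003332)² × 3000 = 0.03331 W
Part 4:
  Power in each resistor, P = (ΔV)²/R:
    P_R1 = (10 - 0.003665)²/3000 = 0.03331 W
    P_R2 = (0.003665 - 0)²/1.1 = 0.00001221 W
  P_total = P_R1 + P_R2 = 0.03332 W

Final answers:
1. V_1 = 0.003665 V
2. I_R2 = 0.003332 A
3. P_R1 = 0.03331 W
4. P_total = 0.03332 W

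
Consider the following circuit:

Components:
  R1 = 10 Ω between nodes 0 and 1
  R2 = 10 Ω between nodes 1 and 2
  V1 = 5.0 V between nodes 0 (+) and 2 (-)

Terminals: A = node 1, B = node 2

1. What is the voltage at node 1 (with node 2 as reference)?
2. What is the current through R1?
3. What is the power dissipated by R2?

Nodal analysis, taking node 2 as the 0 V reference.
Source V1 fixes V_0 = 5 V.
KCL at each unknown node (sum of currents leaving = 0; resistances in Ω):
  Node 1: (V_1 - 5)/10 + (V_1 - 0)/10 = 0
Collecting terms: 0.2 × V_1 = 0.5  =>  V_1 = 2.5 V
Part 1:
  Read off the nodal solution: V_1 = 2.5 V
Part 2:
  I_R1 = (V_0 - V_1)/R1 = (5 - 2.5)/10 = 0.25 A
  Magnitude: I_R1 = 0.25 A
Part 3:
  I_R2 = (V_1 - V_2)/R2 = (2.5 - 0)/10 = 0.25 A
  P_R2 = I_R2² × R2 = (0.25)² × 10 = 0.625 W

Final answers:
1. V_1 = 2.5 V
2. I_R1 = 0.25 A
3. P_R2 = 0.625 W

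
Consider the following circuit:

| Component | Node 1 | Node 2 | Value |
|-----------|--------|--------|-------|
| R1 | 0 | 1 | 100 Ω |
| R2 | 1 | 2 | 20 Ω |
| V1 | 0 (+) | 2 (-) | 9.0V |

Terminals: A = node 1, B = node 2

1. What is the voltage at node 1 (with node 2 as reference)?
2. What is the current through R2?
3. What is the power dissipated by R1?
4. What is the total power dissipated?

Nodal analysis, taking node 2 as the 0 V reference.
Source V1 fixes V_0 = 9 V.
KCL at each unknown node (sum of currents leaving = 0; resistances in Ω):
  Node 1: (V_1 - 9)/100 + (V_1 - 0)/20 = 0
Collecting terms: 0.06 × V_1 = 0.09  =>  V_1 = 1.5 V
Part 1:
  Read off the nodal solution: V_1 = 1.5 V
Part 2:
  I_R2 = (V_1 - V_2)/R2 = (1.5 - 0)/20 = 0.075 A
  Magnitude: I_R2 = 0.075 A
Part 3:
  I_R1 = (V_0 - V_1)/R1 = (9 - 1.5)/100 = 0.075 A
  P_R1 = I_R1² × R1 = (0.075)² × 100 = 0.5625 W
Part 4:
  Power in each resistor, P = (ΔV)²/R:
    P_R1 = (9 - 1.5)²/100 = 0.5625 W
    P_R2 = (1.5 - 0)²/20 = 0.1125 W
  P_total = P_R1 + P_R2 = 0.675 W

Final answers:
1. V_1 = 1.5 V
2. I_R2 = 0.075 A
3. P_R1 = 0.5625 W
4. P_total = 0.675 W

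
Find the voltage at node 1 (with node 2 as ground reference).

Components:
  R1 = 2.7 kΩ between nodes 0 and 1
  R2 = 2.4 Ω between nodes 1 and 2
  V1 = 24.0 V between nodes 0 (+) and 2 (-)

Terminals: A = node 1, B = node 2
Nodal analysis, taking node 2 as the 0 V reference.
Source V1 fixes V_0 = 24 V.
KCL at each unknown node (sum of currents leaving = 0; resistances in Ω):
  Node 1: (V_1 - 24)/2700 + (V_1 - 0)/2.4 = 0
Collecting terms: 0.417 × V_1 = 0.008889  =>  V_1 = 0.02131 V
The requested potential is V_1 = 0.02131 V.

Final answer: V_1 = 0.02131 V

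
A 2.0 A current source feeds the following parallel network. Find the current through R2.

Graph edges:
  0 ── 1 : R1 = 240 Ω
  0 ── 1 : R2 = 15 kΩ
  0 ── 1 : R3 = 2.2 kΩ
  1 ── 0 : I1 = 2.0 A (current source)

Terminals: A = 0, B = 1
All resistors sit directly between nodes 0 and 1, so they are in parallel and share one voltage V; the full source current 2 A splits among them.
1/R_par = 1/240 + 1/15000 + 1/2200 = 0.004688 S  =>  R_par = 213.3 Ω
V = I × R_par = 2 × 213.3 = 426.6 V
I_R2 = V/R2 = 426.6/15000 = 0.02844 A

Final answer: 0.02844 A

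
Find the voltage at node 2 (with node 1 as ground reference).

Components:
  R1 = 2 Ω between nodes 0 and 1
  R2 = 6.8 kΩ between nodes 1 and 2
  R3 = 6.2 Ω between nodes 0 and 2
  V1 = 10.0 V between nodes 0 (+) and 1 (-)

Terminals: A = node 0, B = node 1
Nodal analysis, taking node 1 as the 0 V reference.
Source V1 fixes V_0 = 10 V.
KCL at each unknown node (sum of currents leaving = 0; resistances in Ω):
  Node 2: (V_2 - 0)/6800 + (V_2 - 10)/6.2 = 0
Collecting terms: 0.1614 × V_2 = 1.613  =>  V_2 = 9.991 V
The requested potential is V_2 = 9.991 V.

Final answer: V_2 = 9.991 V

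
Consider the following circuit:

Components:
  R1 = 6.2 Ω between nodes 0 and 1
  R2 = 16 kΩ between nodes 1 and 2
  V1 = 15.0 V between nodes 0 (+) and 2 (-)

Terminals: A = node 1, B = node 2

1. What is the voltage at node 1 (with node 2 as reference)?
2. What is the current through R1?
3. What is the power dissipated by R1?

Nodal analysis, taking node 2 as the 0 V reference.
Source V1 fixes V_0 = 15 V.
KCL at each unknown node (sum of currents leaving = 0; resistances in Ω):
  Node 1: (V_1 - 15)/6.2 + (V_1 - 0)/16000 = 0
Collecting terms: 0.1614 × V_1 = 2.419  =>  V_1 = 14.99 V
Part 1:
  Read off the nodal solution: V_1 = 14.99 V
Part 2:
  I_R1 = (V_0 - V_1)/R1 = (15 - 14.99)/6.2 = 0.0009371 A
  Magnitude: I_R1 = 0.0009371 A
Part 3:
  I_R1 = (V_0 - V_1)/R1 = (15 - 14.99)/6.2 = 0.0009371 A
  P_R1 = I_R1² × R1 = (0.0009371)² × 6.2 = 0.000005445 W

Final answers:
1. V_1 = 14.99 V
2. I_R1 = 0.0009371 A
3. P_R1 = 5.445e-06 W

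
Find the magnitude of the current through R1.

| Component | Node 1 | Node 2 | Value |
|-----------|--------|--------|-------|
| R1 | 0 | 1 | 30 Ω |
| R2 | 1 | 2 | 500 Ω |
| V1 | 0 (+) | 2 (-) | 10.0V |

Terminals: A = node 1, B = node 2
Nodal analysis, taking node 2 as the 0 V reference.
Source V1 fixes V_0 = 10 V.
KCL at each unknown node (sum of currents leaving = 0; resistances in Ω):
  Node 1: (V_1 - 10)/30 + (V_1 - 0)/500 = 0
Collecting terms: 0.03533 × V_1 = 0.3333  =>  V_1 = 9.434 V
I_R1 = (V_0 - V_1)/R1 = (10 - 9.434)/30 = 0.01887 A
|I_R1| = 0.01887 A

Final answer: |I_R1| = 0.01887 A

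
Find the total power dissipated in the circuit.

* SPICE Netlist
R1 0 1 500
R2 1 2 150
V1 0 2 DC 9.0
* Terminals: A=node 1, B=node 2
Nodal analysis, taking node 2 as the 0 V reference.
Source V1 fixes V_0 = 9 V.
KCL at each unknown node (sum of currents leaving = 0; resistances in Ω):
  Node 1: (V_1 - 9)/500 + (V_1 - 0)/150 = 0
Collecting terms: 0.008667 × V_1 = 0.018  =>  V_1 = 2.077 V
Power in each resistor, P = (ΔV)²/R:
  P_R1 = (9 - 2.077)²/500 = 0.09586 W
  P_R2 = (2.077 - 0)²/150 = 0.02876 W
P_total = P_R1 + P_R2 = 0.1246 W

Final answer: 0.1246 W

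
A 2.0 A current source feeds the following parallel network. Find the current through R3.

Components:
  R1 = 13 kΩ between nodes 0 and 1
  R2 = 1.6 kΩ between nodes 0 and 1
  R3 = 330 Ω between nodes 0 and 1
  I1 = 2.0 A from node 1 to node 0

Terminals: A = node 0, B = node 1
All resistors sit directly between nodes 0 and 1, so they are in parallel and share one voltage V; the full source current 2 A splits among them.
1/R_par = 1/13000 + 1/1600 + 1/330 = 0.003732 S  =>  R_par = 267.9 Ω
V = I × R_par = 2 × 267.9 = 535.9 V
I_R3 = V/R3 = 535.9/330 = 1.624 A

Final answer: 1.624 A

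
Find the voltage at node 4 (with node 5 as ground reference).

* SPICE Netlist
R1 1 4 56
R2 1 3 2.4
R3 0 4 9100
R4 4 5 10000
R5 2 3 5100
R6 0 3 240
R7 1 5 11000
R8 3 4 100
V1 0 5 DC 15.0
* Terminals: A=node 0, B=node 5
Nodal analysis, taking node 5 as the 0 V reference.
Source V1 fixes V_0 = 15 V.
KCL at each unknown node (sum of currents leaving = 0; resistances in Ω):
  Node 1: (V_1 - V_4)/56 + (V_1 - V_3)/2.4 + (V_1 - 0)/11000 = 0
  Node 2: (V_2 - V_3)/5100 = 0
  Node 3: (V_3 - V_1)/2.4 + (V_3 - V_2)/5100 + (V_3 - 15)/240 + (V_3 - V_4)/100 = 0
  Node 4: (V_4 - V_1)/56 + (V_4 - 15)/9100 + (V_4 - 0)/10000 + (V_4 - V_3)/100 = 0
Collecting terms (coefficients in siemens):
  0.4346·V_1 - 0.4167·V_3 - 0.01786·V_4 = 0
  0.0001961·V_2 - 0.0001961·V_3 = 0
  0.431·V_3 - 0.4167·V_1 - 0.0001961·V_2 - 0.01·V_4 = 0.0625
  0.02807·V_4 - 0.01786·V_1 - 0.01·V_3 = 0.001648
Solving these 4 simultaneous equations (Gaussian elimination) gives:
  V_1 = 14.36 V, V_2 = 14.36 V, V_3 = 14.36 V, V_4 = 14.31 V
The requested potential is V_4 = 14.31 V.

Final answer: V_4 = 14.31 V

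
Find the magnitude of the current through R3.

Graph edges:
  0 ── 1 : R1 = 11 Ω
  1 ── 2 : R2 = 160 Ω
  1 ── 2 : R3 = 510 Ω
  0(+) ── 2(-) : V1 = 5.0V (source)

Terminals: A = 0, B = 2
Nodal analysis, taking node 2 as the 0 V reference.
Source V1 fixes V_0 = 5 V.
KCL at each unknown node (sum of currents leaving = 0; resistances in Ω):
  Node 1: (V_1 - 5)/11 + (V_1 - 0)/160 + (V_1 - 0)/510 = 0
Collecting terms: 0.09912 × V_1 = 0.4545  =>  V_1 = 4.586 V
I_R3 = (V_1 - V_2)/R3 = (4.586 - 0)/510 = 0.008992 A
|I_R3| = 0.008992 A

Final answer: |I_R3| = 0.008992 A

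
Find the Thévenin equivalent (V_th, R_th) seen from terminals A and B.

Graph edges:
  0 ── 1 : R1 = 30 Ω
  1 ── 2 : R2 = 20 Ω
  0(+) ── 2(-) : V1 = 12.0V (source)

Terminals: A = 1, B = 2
Step 1 — V_th is the open-circuit voltage V_A - V_B (nothing connected across the terminals).
Nodal analysis, taking node 2 as the 0 V reference.
Source V1 fixes V_0 = 12 V.
KCL at each unknown node (sum of currents leaving = 0; resistances in Ω):
  Node 1: (V_1 - 12)/30 + (V_1 - 0)/20 = 0
Collecting terms: 0.08333 × V_1 = 0.4  =>  V_1 = 4.8 V
V_th = V_1 - V_2 = 4.8 - 0 = 4.8 V
Step 2 — R_th: zero the source — replace V1 by a short circuit (node 2 merges into node 0) — and find the resistance seen between A (node 1) and B (node 0).
Reduce the network between node 1 (A) and node 0 (B) by series/parallel combination:
  Rp1 = R1 ‖ R2 (parallel, both between nodes 0 and 1) = 1/(1/30 + 1/20) = 12 Ω
R_th = 12 Ω

Final answer: V_th = 4.8 V, R_th = 12 Ω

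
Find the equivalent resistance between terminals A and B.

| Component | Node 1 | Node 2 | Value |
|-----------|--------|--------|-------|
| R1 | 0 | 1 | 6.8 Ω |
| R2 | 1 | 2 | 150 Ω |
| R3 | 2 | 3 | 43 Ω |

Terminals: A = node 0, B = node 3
Reduce the network between node 0 (A) and node 3 (B) by series/parallel combination:
  Rs1 = R1 + R2 (series, joined only at node 1) = 6.8 + 150 = 156.8 Ω
  Rs2 = R3 + Rs1 (series, joined only at node 2) = 43 + 156.8 = 199.8 Ω
R_eq = 199.8 Ω

Final answer: 199.8 Ω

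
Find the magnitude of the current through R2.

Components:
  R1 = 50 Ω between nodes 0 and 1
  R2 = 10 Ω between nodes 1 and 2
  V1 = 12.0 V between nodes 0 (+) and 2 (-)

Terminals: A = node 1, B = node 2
Nodal analysis, taking node 2 as the 0 V reference.
Source V1 fixes V_0 = 12 V.
KCL at each unknown node (sum of currents leaving = 0; resistances in Ω):
  Node 1: (V_1 - 12)/50 + (V_1 - 0)/10 = 0
Collecting terms: 0.12 × V_1 = 0.24  =>  V_1 = 2 V
I_R2 = (V_1 - V_2)/R2 = (2 - 0)/10 = 0.2 A
|I_R2| = 0.2 A

Final answer: |I_R2| = 0.2 A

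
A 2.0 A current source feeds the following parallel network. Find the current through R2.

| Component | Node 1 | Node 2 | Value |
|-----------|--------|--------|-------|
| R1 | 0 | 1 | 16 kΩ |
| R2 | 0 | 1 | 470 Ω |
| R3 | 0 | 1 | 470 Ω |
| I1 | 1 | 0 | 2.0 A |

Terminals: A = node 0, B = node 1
All resistors sit directly between nodes 0 and 1, so they are in parallel and share one voltage V; the full source current 2 A splits among them.
1/R_par = 1/16000 + 1/470 + 1/470 = 0.004318 S  =>  R_par = 231.6 Ω
V = I × R_par = 2 × 231.6 = 463.2 V
I_R2 = V/R2 = 463.2/470 = 0.9855 A

Final answer: 0.9855 A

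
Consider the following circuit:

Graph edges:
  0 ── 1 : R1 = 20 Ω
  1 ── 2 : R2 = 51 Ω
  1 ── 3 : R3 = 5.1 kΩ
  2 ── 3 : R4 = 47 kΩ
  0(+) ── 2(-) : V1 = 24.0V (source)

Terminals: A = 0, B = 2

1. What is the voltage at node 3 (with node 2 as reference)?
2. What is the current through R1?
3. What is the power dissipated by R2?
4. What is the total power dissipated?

Nodal analysis, taking node 2 as the 0 V reference.
Source V1 fixes V_0 = 24 V.
KCL at each unknown node (sum of currents leaving = 0; resistances in Ω):
  Node 1: (V_1 - 24)/20 + (V_1 - 0)/51 + (V_1 - V_3)/5100 = 0
  Node 3: (V_3 - V_1)/5100 + (V_3 - 0)/47000 = 0
Collecting terms (coefficients in siemens):
  0.0698·V_1 - 0.0001961·V_3 = 1.2
  0.0002174·V_3 - 0.0001961·V_1 = 0
Determinant D = (0.0698)(0.0002174) - (-0.0001961)(-0.0001961) = 0.00001513
V_1 = [(1.2)(0.0002174) - (-0.0001961)(0)]/D = 17.23 V
V_3 = [(0.0698)(0) - (1.2)(-0.0001961)]/D = 15.55 V
Part 1:
  Read off the nodal solution: V_3 = 15.55 V
Part 2:
  I_R1 = (V_0 - V_1)/R1 = (24 - 17.23)/20 = 0.3383 A
  Magnitude: I_R1 = 0.3383 A
Part 3:
  I_R2 = (V_1 - V_2)/R2 = (17.23 - 0)/51 = 0.3379 A
  P_R2 = I_R2² × R2 = (0.3379)² × 51 = 5.824 W
Part 4:
  Power in each resistor, P = (ΔV)²/R:
    P_R1 = (24 - 17.23)²/20 = 2.288 W
    P_R2 = (17.23 - 0)²/51 = 5.824 W
    P_R3 = (17.23 - 15.55)²/5100 = 0.0005581 W
    P_R4 = (0 - 15.55)²/47000 = 0.005143 W
  P_total = P_R1 + P_R2 + P_R3 + P_R4 = 8.118 W

Final answers:
1. V_3 = 15.55 V
2. I_R1 = 0.3383 A
3. P_R2 = 5.824 W
4. P_total = 8.118 W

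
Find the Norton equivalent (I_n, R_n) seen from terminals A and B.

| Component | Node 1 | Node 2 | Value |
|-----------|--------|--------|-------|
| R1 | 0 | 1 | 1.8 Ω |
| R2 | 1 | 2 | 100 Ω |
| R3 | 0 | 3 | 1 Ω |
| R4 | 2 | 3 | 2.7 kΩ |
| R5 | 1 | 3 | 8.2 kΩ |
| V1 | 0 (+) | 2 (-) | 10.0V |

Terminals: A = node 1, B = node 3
Find the Thévenin equivalent first; then I_n = V_th/R_th and R_n = R_th.
Step 1 — V_th is the open-circuit voltage V_A - V_B (nothing connected across the terminals).
Nodal analysis, taking node 2 as the 0 V reference.
Source V1 fixes V_0 = 10 V.
KCL at each unknown node (sum of currents leaving = 0; resistances in Ω):
  Node 1: (V_1 - 10)/1.8 + (V_1 - 0)/100 + (V_1 - V_3)/8200 = 0
  Node 3: (V_3 - 10)/1 + (V_3 - 0)/2700 + (V_3 - V_1)/8200 = 0
Collecting terms (coefficients in siemens):
  0.5657·V_1 - 0.000122·V_3 = 5.556
  1·V_3 - 0.000122·V_1 = 10
Determinant D = (0.5657)(1) - (-0.000122)(-0.000122) = 0.566
V_1 = [(5.556)(1) - (-0.000122)(10)]/D = 9.823 V
V_3 = [(0.5657)(10) - (5.556)(-0.000122)]/D = 9.996 V
V_th = V_1 - V_3 = 9.823 - 9.996 = -0.1731 V
Step 2 — R_th: zero the source — replace V1 by a short circuit (node 2 merges into node 0) — and find the resistance seen between A (node 1) and B (node 3).
Reduce the network between node 1 (A) and node 3 (B) by series/parallel combination:
  Rp1 = R1 ‖ R2 (parallel, both between nodes 0 and 1) = 1/(1/1.8 + 1/100) = 1.768 Ω
  Rp2 = R3 ‖ R4 (parallel, both between nodes 0 and 3) = 1/(1/1 + 1/2700) = 0.9996 Ω
  Rs1 = Rp1 + Rp2 (series, joined only at node 0) = 1.768 + 0.9996 = 2.768 Ω
  Rp3 = R5 ‖ Rs1 (parallel, both between nodes 1 and 3) = 1/(1/8200 + 1/2.768) = 2.767 Ω
R_th = 2.767 Ω
I_n = V_th/R_th = -0.1731/2.767 = -0.06255 A, and R_n = R_th = 2.767 Ω

Final answer: I_n = -0.06255 A, R_n = 2.767 Ω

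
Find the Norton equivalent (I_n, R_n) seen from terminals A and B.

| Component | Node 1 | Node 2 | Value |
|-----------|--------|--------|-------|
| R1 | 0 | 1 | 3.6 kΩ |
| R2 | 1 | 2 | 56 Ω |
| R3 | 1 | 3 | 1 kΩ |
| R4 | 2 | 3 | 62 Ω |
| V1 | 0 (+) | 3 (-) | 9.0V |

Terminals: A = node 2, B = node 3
Find the Thévenin equivalent first; then I_n = V_th/R_th and R_n = R_th.
Step 1 — V_th is the open-circuit voltage V_A - V_B (nothing connected across the terminals).
Nodal analysis, taking node 3 as the 0 V reference.
Source V1 fixes V_0 = 9 V.
KCL at each unknown node (sum of currents leaving = 0; resistances in Ω):
  Node 1: (V_1 - 9)/3600 + (V_1 - V_2)/56 + (V_1 - 0)/1000 = 0
  Node 2: (V_2 - V_1)/56 + (V_2 - 0)/62 = 0
Collecting terms (coefficients in siemens):
  0.01913·V_1 - 0.01786·V_2 = 0.0025
  0.03399·V_2 - 0.01786·V_1 = 0
Determinant D = (0.01913)(0.03399) - (-0.01786)(-0.01786) = 0.0003314
V_1 = [(0.0025)(0.03399) - (-0.01786)(0)]/D = 0.2563 V
V_2 = [(0.01913)(0) - (0.0025)(-0.01786)]/D = 0.1347 V
V_th = V_2 - V_3 = 0.1347 - 0 = 0.1347 V
Step 2 — R_th: zero the source — replace V1 by a short circuit (node 3 merges into node 0) — and find the resistance seen between A (node 2) and B (node 0).
Reduce the network between node 2 (A) and node 0 (B) by series/parallel combination:
  Rp1 = R1 ‖ R3 (parallel, both between nodes 0 and 1) = 1/(1/3600 + 1/1000) = 782.6 Ω
  Rs1 = R2 + Rp1 (series, joined only at node 1) = 56 + 782.6 = 838.6 Ω
  Rp2 = R4 ‖ Rs1 (parallel, both between nodes 0 and 2) = 1/(1/62 + 1/838.6) = 57.73 Ω
R_th = 57.73 Ω
I_n = V_th/R_th = 0.1347/57.73 = 0.002333 A, and R_n = R_th = 57.73 Ω

Final answer: I_n = 0.002333 A, R_n = 57.73 Ω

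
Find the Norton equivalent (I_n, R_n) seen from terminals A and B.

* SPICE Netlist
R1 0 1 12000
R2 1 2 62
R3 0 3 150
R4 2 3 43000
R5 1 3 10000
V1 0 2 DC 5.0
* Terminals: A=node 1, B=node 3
Find the Thévenin equivalent first; then I_n = V_th/R_th and R_n = R_th.
Step 1 — V_th is the open-circuit voltage V_A - V_B (nothing connected across the terminals).
Nodal analysis, taking node 2 as the 0 V reference.
Source V1 fixes V_0 = 5 V.
KCL at each unknown node (sum of currents leaving = 0; resistances in Ω):
  Node 1: (V_1 - 5)/12000 + (V_1 - 0)/62 + (V_1 - V_3)/10000 = 0
  Node 3: (V_3 - 5)/150 + (V_3 - 0)/43000 + (V_3 - V_1)/10000 = 0
Collecting terms (coefficients in siemens):
  0.01631·V_1 - 0.0001·V_3 = 0.0004167
  0.00679·V_3 - 0.0001·V_1 = 0.03333
Determinant D = (0.01631)(0.00679) - (-0.0001)(-0.0001) = 0.0001107
V_1 = [(0.0004167)(0.00679) - (-0.0001)(0.03333)]/D = 0.05564 V
V_3 = [(0.01631)(0.03333) - (0.0004167)(-0.0001)]/D = 4.91 V
V_th = V_1 - V_3 = 0.05564 - 4.91 = -4.854 V
Step 2 — R_th: zero the source — replace V1 by a short circuit (node 2 merges into node 0) — and find the resistance seen between A (node 1) and B (node 3).
Reduce the network between node 1 (A) and node 3 (B) by series/parallel combination:
  Rp1 = R1 ‖ R2 (parallel, both between nodes 0 and 1) = 1/(1/12000 + 1/62) = 61.68 Ω
  Rp2 = R3 ‖ R4 (parallel, both between nodes 0 and 3) = 1/(1/150 + 1/43000) = 149.5 Ω
  Rs1 = Rp1 + Rp2 (series, joined only at node 0) = 61.68 + 149.5 = 211.2 Ω
  Rp3 = R5 ‖ Rs1 (parallel, both between nodes 1 and 3) = 1/(1/10000 + 1/211.2) = 206.8 Ω
R_th = 206.8 Ω
I_n = V_th/R_th = -4.854/206.8 = -0.02347 A, and R_n = R_th = 206.8 Ω

Final answer: I_n = -0.02347 A, R_n = 206.8 Ω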